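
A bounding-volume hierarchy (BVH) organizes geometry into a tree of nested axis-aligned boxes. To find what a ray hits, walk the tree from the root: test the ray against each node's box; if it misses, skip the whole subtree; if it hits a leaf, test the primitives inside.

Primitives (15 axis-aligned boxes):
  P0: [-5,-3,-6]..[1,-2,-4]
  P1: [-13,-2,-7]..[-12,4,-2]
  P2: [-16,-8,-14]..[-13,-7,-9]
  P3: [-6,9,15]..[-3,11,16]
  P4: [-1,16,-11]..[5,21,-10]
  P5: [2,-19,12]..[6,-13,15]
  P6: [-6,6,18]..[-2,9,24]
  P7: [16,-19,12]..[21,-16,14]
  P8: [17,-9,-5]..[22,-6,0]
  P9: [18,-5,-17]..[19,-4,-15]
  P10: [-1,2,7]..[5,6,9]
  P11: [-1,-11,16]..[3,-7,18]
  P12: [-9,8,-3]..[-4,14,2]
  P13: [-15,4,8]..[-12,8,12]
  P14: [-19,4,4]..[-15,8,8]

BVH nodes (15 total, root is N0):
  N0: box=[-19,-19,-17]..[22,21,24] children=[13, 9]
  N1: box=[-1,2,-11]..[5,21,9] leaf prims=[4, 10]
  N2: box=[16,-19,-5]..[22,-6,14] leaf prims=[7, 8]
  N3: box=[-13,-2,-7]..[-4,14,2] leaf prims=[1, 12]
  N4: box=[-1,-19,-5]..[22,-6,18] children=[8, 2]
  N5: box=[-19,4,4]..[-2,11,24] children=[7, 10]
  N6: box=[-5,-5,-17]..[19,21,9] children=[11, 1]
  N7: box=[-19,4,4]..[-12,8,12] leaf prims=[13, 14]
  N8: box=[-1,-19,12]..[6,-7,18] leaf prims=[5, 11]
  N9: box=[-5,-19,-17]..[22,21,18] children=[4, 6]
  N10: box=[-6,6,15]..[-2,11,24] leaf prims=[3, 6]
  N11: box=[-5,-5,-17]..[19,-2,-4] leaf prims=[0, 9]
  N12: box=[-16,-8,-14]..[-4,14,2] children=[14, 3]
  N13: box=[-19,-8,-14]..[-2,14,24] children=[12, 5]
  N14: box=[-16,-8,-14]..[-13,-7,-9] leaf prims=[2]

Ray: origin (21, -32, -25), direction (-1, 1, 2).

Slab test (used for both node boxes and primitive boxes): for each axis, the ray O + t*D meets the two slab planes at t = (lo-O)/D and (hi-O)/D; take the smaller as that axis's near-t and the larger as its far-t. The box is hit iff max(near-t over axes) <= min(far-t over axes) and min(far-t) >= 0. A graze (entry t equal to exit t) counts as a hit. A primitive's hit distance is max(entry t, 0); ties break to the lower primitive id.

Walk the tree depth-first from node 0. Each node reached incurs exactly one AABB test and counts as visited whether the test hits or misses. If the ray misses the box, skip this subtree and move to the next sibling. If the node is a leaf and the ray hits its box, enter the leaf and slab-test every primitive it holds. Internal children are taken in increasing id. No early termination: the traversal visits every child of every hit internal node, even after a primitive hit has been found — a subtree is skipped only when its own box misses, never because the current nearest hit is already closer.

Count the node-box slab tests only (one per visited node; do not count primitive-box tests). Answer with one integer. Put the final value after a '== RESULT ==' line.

Walk:
N0 x:[-1,40] y:[13,53] z:[4,49/2] -> hit [13,49/2], descend [9, 13]
  N9 x:[-1,26] y:[13,53] z:[4,43/2] -> hit [13,43/2], descend [4, 6]
    N4 x:[-1,22] y:[13,26] z:[10,43/2] -> hit [13,43/2], descend [2, 8]
      N2 x:[-1,5] y:[13,26] z:[10,39/2] -> miss, prune
      N8 x:[15,22] y:[13,25] z:[37/2,43/2] -> hit [37/2,43/2] leaf, test {P5@t=37/2, P11@t=21}
    N6 x:[2,26] y:[27,53] z:[4,17] -> miss, prune
  N13 x:[23,40] y:[24,46] z:[11/2,49/2] -> hit [24,49/2], descend [5, 12]
    N5 x:[23,40] y:[36,43] z:[29/2,49/2] -> miss, prune
    N12 x:[25,37] y:[24,46] z:[11/2,27/2] -> miss, prune

Visited [0, 9, 4, 2, 8, 6, 13, 5, 12]. Tests: 9 box, 1 leaf. Nearest: P5.

== RESULT ==
9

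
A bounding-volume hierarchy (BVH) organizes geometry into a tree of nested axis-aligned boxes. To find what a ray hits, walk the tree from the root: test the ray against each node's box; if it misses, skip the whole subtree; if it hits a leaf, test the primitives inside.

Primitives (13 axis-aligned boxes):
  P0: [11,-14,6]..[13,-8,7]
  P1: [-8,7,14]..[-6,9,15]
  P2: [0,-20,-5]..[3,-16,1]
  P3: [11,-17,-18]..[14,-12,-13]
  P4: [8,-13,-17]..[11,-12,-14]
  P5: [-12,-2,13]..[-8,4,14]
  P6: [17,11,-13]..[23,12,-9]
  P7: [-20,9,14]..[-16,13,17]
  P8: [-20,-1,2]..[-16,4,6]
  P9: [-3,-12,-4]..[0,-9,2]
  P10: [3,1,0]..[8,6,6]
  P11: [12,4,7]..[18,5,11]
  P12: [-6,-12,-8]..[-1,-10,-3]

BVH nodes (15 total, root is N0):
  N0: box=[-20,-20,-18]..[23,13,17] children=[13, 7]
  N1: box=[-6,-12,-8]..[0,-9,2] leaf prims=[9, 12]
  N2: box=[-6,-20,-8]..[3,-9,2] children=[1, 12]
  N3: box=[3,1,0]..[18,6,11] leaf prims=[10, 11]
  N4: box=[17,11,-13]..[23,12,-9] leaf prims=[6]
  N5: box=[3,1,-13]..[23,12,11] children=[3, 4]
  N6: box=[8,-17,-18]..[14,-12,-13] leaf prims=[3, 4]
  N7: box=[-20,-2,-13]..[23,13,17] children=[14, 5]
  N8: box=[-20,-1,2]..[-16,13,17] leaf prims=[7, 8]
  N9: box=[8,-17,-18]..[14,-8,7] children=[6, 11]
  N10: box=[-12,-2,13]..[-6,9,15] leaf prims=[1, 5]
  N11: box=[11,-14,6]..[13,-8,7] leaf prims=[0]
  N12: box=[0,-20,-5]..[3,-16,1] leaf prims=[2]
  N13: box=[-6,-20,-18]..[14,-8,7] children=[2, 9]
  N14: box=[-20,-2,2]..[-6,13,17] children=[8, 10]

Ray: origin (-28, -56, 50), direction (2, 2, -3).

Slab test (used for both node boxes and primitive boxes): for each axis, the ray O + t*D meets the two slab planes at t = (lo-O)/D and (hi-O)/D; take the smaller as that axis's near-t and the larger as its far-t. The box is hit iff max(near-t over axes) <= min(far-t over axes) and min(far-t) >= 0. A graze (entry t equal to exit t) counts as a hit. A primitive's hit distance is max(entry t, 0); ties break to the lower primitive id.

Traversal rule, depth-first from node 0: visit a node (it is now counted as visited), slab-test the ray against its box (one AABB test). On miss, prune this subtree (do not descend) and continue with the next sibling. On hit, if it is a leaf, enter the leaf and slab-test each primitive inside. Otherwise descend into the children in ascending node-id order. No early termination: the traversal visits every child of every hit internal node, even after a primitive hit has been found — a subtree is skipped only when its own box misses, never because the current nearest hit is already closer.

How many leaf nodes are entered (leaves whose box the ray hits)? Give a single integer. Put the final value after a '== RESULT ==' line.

Trace the traversal:
N0 x:[4,51/2] y:[18,69/2] z:[11,68/3] -> hit [18,68/3], descend [7, 13]
  N7 x:[4,51/2] y:[27,69/2] z:[11,21] -> miss, prune
  N13 x:[11,21] y:[18,24] z:[43/3,68/3] -> hit [18,21], descend [2, 9]
    N2 x:[11,31/2] y:[18,47/2] z:[16,58/3] -> miss, prune
    N9 x:[18,21] y:[39/2,24] z:[43/3,68/3] -> hit [39/2,21], descend [6, 11]
      N6 x:[18,21] y:[39/2,22] z:[21,68/3] -> hit [21,21] leaf, test {P3@t=21, P4(miss)}
      N11 x:[39/2,41/2] y:[21,24] z:[43/3,44/3] -> miss, prune

Summary -> nodes [0, 7, 13, 2, 9, 6, 11]; box-tests=7; leaf-entries=1; first=P3

== RESULT ==
1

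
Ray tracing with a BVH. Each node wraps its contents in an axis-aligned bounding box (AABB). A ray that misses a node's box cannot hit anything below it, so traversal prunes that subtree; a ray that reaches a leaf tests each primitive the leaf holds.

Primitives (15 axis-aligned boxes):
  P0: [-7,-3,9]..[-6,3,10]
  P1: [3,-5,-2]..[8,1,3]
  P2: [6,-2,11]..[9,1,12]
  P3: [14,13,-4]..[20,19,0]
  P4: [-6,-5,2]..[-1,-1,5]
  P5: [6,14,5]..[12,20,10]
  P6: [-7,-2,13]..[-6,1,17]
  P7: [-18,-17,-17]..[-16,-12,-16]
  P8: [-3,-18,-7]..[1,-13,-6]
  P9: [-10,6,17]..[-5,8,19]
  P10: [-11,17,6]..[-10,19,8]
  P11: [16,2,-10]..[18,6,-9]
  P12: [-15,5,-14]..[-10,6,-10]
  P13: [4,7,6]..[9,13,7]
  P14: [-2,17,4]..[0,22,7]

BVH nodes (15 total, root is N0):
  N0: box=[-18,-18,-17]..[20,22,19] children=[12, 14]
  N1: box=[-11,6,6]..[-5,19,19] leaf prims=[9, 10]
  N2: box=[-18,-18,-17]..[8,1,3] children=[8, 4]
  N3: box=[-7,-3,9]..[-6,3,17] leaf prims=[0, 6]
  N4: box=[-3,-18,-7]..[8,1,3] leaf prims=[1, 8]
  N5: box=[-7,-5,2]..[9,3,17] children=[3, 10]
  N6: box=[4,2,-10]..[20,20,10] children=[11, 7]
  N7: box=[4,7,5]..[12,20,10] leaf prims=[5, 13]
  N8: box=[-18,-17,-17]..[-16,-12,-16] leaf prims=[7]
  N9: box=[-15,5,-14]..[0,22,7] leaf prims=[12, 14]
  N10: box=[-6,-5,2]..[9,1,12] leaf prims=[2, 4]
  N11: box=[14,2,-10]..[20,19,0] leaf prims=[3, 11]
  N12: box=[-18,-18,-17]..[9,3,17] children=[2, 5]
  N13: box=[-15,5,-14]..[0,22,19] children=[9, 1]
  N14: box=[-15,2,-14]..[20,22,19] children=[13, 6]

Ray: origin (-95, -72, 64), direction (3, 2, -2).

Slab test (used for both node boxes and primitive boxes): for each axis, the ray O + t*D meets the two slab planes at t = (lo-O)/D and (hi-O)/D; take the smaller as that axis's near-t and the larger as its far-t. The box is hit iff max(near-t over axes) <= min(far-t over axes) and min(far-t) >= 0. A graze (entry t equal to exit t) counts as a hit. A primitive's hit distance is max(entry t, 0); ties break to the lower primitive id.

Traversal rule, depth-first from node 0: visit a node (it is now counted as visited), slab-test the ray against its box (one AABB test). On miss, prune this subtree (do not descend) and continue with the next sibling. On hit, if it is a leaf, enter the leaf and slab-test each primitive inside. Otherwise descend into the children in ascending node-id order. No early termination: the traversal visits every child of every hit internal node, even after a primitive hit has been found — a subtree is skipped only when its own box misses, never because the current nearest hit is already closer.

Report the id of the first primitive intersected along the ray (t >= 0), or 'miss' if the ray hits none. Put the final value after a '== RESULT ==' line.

Walk:
N0 x:[77/3,115/3] y:[27,47] z:[45/2,81/2] -> hit [27,115/3], descend [12, 14]
  N12 x:[77/3,104/3] y:[27,75/2] z:[47/2,81/2] -> hit [27,104/3], descend [2, 5]
    N2 x:[77/3,103/3] y:[27,73/2] z:[61/2,81/2] -> hit [61/2,103/3], descend [4, 8]
      N4 x:[92/3,103/3] y:[27,73/2] z:[61/2,71/2] -> hit [92/3,103/3] leaf, test {P1(miss), P8(miss)}
      N8 x:[77/3,79/3] y:[55/2,30] z:[40,81/2] -> miss, prune
    N5 x:[88/3,104/3] y:[67/2,75/2] z:[47/2,31] -> miss, prune
  N14 x:[80/3,115/3] y:[37,47] z:[45/2,39] -> hit [37,115/3], descend [6, 13]
    N6 x:[33,115/3] y:[37,46] z:[27,37] -> hit [37,37], descend [7, 11]
      N7 x:[33,107/3] y:[79/2,46] z:[27,59/2] -> miss, prune
      N11 x:[109/3,115/3] y:[37,91/2] z:[32,37] -> hit [37,37] leaf, test {P3(miss), P11@t=37}
    N13 x:[80/3,95/3] y:[77/2,47] z:[45/2,39] -> miss, prune

Summary -> nodes [0, 12, 2, 4, 8, 5, 14, 6, 7, 11, 13]; box-tests=11; leaf-entries=2; first=P11

== RESULT ==
11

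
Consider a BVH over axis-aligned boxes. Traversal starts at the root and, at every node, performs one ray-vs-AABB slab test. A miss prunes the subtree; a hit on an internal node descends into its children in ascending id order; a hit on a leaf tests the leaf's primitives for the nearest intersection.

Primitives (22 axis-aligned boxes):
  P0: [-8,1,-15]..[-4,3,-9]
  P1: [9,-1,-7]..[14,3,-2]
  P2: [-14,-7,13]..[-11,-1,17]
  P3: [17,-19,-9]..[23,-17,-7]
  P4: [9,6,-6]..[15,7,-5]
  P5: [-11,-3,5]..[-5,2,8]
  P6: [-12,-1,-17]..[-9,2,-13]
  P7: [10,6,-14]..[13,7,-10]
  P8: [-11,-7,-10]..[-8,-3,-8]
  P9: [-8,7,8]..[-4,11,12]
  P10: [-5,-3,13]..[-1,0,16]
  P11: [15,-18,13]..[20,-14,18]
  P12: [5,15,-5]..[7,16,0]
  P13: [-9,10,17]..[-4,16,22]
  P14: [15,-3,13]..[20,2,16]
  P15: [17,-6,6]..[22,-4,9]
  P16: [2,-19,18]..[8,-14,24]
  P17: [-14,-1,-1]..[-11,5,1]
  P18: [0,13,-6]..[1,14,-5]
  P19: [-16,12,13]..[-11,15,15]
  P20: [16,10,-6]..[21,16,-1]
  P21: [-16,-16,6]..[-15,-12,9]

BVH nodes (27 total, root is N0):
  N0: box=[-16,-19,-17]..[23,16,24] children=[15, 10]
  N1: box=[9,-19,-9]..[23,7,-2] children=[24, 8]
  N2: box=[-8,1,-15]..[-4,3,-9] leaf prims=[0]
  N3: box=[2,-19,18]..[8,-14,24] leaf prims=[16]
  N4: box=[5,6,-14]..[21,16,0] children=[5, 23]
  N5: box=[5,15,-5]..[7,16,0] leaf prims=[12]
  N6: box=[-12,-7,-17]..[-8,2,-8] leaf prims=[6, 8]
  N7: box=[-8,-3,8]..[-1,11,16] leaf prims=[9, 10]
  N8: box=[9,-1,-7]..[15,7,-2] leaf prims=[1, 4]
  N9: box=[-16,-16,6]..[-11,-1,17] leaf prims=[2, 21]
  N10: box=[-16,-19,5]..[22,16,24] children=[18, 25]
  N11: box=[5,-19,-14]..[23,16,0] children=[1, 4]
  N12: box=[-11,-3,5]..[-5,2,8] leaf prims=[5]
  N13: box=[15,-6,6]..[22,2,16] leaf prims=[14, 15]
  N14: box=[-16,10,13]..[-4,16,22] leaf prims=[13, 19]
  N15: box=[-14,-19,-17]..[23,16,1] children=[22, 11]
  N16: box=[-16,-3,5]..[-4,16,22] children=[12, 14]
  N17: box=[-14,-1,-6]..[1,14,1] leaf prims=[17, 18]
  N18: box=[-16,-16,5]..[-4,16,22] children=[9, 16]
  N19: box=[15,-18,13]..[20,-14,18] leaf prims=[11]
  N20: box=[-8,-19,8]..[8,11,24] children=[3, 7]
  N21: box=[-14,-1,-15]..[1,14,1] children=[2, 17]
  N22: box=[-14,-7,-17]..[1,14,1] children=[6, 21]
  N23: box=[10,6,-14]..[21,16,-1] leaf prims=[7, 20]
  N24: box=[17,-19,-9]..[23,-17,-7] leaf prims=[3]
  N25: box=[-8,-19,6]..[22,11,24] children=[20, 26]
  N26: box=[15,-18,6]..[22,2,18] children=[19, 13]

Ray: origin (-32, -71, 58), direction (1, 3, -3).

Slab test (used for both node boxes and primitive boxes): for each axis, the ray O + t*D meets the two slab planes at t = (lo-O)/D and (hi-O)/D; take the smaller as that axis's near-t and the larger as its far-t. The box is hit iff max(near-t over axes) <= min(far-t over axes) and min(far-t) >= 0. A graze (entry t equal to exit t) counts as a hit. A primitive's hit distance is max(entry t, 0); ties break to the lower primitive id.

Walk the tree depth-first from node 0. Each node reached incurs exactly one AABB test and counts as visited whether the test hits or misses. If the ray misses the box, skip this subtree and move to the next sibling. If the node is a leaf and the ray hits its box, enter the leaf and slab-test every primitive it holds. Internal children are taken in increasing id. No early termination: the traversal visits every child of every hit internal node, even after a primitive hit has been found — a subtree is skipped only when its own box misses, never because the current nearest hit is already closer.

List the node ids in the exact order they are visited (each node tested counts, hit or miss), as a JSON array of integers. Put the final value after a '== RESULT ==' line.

Trace the traversal:
N0 x:[16,55] y:[52/3,29] z:[34/3,25] -> hit [52/3,25], descend [10, 15]
  N10 x:[16,54] y:[52/3,29] z:[34/3,53/3] -> hit [52/3,53/3], descend [18, 25]
    N18 x:[16,28] y:[55/3,29] z:[12,53/3] -> miss, prune
    N25 x:[24,54] y:[52/3,82/3] z:[34/3,52/3] -> miss, prune
  N15 x:[18,55] y:[52/3,29] z:[19,25] -> hit [19,25], descend [11, 22]
    N11 x:[37,55] y:[52/3,29] z:[58/3,24] -> miss, prune
    N22 x:[18,33] y:[64/3,85/3] z:[19,25] -> hit [64/3,25], descend [6, 21]
      N6 x:[20,24] y:[64/3,73/3] z:[22,25] -> hit [22,24] leaf, test {P6(miss), P8@t=22}
      N21 x:[18,33] y:[70/3,85/3] z:[19,73/3] -> hit [70/3,73/3], descend [2, 17]
        N2 x:[24,28] y:[24,74/3] z:[67/3,73/3] -> hit [24,73/3] leaf, test {P0@t=24}
        N17 x:[18,33] y:[70/3,85/3] z:[19,64/3] -> miss, prune

11 AABB tests over nodes [0, 10, 18, 25, 15, 11, 22, 6, 21, 2, 17]; 2 leaves entered; closest P8.

== RESULT ==
[0, 10, 18, 25, 15, 11, 22, 6, 21, 2, 17]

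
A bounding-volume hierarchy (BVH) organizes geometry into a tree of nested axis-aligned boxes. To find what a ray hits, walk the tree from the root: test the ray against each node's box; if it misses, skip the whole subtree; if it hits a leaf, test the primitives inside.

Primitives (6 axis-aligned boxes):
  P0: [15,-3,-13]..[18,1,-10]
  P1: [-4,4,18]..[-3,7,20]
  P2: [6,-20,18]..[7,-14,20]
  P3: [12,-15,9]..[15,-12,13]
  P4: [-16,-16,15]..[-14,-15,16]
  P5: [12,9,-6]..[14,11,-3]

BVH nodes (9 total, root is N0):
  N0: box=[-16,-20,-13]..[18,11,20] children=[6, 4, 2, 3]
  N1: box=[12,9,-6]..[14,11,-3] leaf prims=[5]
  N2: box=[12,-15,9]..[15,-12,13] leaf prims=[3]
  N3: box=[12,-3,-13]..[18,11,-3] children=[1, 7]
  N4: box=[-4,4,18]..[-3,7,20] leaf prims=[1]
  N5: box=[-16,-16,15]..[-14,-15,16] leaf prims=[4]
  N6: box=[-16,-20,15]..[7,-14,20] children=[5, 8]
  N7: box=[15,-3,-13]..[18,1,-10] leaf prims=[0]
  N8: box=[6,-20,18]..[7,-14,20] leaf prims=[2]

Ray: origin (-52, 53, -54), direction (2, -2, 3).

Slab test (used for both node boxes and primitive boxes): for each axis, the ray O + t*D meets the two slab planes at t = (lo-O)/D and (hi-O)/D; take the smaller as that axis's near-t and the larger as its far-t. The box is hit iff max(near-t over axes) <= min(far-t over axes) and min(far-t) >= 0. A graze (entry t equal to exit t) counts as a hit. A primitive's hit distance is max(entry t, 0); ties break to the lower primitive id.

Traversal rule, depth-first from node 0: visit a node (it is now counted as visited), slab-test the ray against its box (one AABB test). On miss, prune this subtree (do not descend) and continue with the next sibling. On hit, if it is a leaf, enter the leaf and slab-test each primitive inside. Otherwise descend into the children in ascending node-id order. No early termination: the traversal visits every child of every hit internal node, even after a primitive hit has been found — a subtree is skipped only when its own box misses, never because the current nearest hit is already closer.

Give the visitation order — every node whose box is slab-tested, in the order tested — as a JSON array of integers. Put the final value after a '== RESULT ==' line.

Traverse from the root:
N0 x:[18,35] y:[21,73/2] z:[41/3,74/3] -> hit [21,74/3], descend [2, 3, 4, 6]
  N2 x:[32,67/2] y:[65/2,34] z:[21,67/3] -> miss, prune
  N3 x:[32,35] y:[21,28] z:[41/3,17] -> miss, prune
  N4 x:[24,49/2] y:[23,49/2] z:[24,74/3] -> hit [24,49/2] leaf, test {P1@t=24}
  N6 x:[18,59/2] y:[67/2,73/2] z:[23,74/3] -> miss, prune

Summary -> nodes [0, 2, 3, 4, 6]; box-tests=5; leaf-entries=1; first=P1

== RESULT ==
[0, 2, 3, 4, 6]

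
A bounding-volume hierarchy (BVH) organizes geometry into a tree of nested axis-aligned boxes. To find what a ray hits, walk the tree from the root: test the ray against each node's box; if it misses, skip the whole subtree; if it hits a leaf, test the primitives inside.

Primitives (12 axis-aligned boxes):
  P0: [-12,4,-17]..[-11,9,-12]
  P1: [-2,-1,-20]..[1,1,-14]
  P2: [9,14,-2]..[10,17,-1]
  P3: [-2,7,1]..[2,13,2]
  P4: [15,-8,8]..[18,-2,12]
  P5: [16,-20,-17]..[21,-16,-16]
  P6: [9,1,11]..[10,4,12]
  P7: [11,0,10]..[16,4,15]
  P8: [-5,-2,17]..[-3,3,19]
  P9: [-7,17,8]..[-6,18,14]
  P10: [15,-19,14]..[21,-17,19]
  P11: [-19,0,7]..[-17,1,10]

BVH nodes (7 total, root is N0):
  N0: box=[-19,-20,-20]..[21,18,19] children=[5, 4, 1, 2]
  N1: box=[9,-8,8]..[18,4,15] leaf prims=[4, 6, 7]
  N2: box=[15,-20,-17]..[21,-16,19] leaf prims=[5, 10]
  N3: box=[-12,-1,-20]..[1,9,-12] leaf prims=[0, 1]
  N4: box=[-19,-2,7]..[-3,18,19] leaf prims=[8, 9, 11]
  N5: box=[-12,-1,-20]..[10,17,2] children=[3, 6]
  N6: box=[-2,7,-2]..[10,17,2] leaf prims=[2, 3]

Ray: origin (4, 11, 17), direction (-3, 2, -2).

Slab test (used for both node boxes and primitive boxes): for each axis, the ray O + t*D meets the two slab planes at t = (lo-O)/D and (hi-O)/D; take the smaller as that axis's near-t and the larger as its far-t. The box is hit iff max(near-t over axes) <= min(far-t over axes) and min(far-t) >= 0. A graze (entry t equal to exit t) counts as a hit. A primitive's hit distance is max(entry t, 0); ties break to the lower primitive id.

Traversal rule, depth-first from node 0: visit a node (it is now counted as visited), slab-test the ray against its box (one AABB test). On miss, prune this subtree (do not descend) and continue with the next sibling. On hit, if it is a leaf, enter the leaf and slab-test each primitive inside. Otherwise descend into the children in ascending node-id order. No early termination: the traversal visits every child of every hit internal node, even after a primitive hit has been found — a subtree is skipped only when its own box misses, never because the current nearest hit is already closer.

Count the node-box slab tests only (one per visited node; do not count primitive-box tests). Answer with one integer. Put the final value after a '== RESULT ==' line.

Walk:
N0 x:[-17/3,23/3] y:[-31/2,7/2] z:[-1,37/2] -> hit [-1,7/2], descend [1, 2, 4, 5]
  N1 x:[-14/3,-5/3] y:[-19/2,-7/2] z:[1,9/2] -> miss, prune
  N2 x:[-17/3,-11/3] y:[-31/2,-27/2] z:[-1,17] -> miss, prune
  N4 x:[7/3,23/3] y:[-13/2,7/2] z:[-1,5] -> hit [7/3,7/2] leaf, test {P8(miss), P9@t=10/3, P11(miss)}
  N5 x:[-2,16/3] y:[-6,3] z:[15/2,37/2] -> miss, prune

order=[0, 1, 2, 4, 5]  |boxes|=5  |leaves|=1  hit=P9

== RESULT ==
5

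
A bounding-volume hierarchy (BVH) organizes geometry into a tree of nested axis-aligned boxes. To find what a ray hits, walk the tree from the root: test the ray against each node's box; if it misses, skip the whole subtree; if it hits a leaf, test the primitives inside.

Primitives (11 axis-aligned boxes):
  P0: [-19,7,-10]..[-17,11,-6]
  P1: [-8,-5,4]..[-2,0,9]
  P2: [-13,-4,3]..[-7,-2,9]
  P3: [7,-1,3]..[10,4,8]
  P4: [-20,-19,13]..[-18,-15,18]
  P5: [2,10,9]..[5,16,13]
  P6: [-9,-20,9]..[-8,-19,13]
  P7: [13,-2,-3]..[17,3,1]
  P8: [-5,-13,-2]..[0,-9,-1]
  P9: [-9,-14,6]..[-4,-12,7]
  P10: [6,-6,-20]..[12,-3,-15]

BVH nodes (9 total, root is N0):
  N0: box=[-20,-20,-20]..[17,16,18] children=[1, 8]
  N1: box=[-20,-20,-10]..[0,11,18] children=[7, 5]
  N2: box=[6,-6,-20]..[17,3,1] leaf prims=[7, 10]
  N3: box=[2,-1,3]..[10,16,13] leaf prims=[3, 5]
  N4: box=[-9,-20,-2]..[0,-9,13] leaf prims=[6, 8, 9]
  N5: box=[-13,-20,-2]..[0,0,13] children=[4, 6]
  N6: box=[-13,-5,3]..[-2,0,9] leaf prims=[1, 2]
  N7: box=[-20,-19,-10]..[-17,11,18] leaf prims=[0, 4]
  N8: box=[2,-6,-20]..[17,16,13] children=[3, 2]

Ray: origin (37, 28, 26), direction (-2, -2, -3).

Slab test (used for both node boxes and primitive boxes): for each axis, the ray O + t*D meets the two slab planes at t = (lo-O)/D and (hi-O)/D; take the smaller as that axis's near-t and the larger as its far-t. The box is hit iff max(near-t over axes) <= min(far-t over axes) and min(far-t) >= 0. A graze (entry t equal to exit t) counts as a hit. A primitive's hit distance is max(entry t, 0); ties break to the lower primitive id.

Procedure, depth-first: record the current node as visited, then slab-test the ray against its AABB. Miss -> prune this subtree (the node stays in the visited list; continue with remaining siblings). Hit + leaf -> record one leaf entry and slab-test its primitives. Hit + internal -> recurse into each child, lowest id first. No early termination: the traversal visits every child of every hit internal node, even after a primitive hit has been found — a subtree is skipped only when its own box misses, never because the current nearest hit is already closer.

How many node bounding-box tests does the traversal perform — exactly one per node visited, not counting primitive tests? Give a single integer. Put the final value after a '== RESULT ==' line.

Traverse from the root:
N0 x:[10,57/2] y:[6,24] z:[8/3,46/3] -> hit [10,46/3], descend [1, 8]
  N1 x:[37/2,57/2] y:[17/2,24] z:[8/3,12] -> miss, prune
  N8 x:[10,35/2] y:[6,17] z:[13/3,46/3] -> hit [10,46/3], descend [2, 3]
    N2 x:[10,31/2] y:[25/2,17] z:[25/3,46/3] -> hit [25/2,46/3] leaf, test {P7(miss), P10(miss)}
    N3 x:[27/2,35/2] y:[6,29/2] z:[13/3,23/3] -> miss, prune

Summary -> nodes [0, 1, 8, 2, 3]; box-tests=5; leaf-entries=1; first=miss

== RESULT ==
5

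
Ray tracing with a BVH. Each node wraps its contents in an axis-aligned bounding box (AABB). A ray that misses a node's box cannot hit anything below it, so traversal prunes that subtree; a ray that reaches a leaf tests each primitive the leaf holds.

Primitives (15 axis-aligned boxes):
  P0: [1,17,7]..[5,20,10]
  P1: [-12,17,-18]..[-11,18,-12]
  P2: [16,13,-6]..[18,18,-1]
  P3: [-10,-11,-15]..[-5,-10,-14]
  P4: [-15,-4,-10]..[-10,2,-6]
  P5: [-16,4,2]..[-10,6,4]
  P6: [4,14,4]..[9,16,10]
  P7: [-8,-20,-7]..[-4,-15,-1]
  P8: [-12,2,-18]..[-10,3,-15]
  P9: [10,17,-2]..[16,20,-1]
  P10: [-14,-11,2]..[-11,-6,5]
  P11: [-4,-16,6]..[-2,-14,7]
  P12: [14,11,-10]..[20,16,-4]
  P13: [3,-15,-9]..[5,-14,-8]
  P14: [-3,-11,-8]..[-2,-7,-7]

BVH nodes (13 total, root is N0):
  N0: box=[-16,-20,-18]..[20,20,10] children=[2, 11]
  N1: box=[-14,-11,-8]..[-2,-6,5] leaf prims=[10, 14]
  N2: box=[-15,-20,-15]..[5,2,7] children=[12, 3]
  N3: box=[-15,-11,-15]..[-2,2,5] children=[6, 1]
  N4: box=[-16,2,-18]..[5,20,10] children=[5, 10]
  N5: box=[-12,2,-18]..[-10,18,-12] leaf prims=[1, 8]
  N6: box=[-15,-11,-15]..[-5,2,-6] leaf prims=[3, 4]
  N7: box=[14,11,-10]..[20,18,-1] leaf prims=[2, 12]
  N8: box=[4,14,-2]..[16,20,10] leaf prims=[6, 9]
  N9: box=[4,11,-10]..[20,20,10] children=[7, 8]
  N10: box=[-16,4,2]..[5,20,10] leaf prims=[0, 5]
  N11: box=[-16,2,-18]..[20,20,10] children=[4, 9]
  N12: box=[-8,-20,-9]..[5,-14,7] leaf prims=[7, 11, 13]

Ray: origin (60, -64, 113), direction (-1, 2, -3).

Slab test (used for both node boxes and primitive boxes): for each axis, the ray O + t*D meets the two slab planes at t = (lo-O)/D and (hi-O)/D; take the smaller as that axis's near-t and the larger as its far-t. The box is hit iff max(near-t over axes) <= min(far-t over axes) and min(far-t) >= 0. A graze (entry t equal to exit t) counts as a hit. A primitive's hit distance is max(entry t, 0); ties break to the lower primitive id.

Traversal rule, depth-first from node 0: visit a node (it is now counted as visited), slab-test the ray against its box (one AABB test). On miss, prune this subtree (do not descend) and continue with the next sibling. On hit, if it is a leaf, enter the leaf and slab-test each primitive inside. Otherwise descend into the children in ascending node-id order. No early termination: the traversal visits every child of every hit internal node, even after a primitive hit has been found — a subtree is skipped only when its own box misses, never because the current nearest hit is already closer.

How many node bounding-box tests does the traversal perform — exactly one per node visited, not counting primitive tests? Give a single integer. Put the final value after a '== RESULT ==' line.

Trace the traversal:
N0 x:[40,76] y:[22,42] z:[103/3,131/3] -> hit [40,42], descend [2, 11]
  N2 x:[55,75] y:[22,33] z:[106/3,128/3] -> miss, prune
  N11 x:[40,76] y:[33,42] z:[103/3,131/3] -> hit [40,42], descend [4, 9]
    N4 x:[55,76] y:[33,42] z:[103/3,131/3] -> miss, prune
    N9 x:[40,56] y:[75/2,42] z:[103/3,41] -> hit [40,41], descend [7, 8]
      N7 x:[40,46] y:[75/2,41] z:[38,41] -> hit [40,41] leaf, test {P2(miss), P12@t=40}
      N8 x:[44,56] y:[39,42] z:[103/3,115/3] -> miss, prune

7 AABB tests over nodes [0, 2, 11, 4, 9, 7, 8]; 1 leaf entered; closest P12.

== RESULT ==
7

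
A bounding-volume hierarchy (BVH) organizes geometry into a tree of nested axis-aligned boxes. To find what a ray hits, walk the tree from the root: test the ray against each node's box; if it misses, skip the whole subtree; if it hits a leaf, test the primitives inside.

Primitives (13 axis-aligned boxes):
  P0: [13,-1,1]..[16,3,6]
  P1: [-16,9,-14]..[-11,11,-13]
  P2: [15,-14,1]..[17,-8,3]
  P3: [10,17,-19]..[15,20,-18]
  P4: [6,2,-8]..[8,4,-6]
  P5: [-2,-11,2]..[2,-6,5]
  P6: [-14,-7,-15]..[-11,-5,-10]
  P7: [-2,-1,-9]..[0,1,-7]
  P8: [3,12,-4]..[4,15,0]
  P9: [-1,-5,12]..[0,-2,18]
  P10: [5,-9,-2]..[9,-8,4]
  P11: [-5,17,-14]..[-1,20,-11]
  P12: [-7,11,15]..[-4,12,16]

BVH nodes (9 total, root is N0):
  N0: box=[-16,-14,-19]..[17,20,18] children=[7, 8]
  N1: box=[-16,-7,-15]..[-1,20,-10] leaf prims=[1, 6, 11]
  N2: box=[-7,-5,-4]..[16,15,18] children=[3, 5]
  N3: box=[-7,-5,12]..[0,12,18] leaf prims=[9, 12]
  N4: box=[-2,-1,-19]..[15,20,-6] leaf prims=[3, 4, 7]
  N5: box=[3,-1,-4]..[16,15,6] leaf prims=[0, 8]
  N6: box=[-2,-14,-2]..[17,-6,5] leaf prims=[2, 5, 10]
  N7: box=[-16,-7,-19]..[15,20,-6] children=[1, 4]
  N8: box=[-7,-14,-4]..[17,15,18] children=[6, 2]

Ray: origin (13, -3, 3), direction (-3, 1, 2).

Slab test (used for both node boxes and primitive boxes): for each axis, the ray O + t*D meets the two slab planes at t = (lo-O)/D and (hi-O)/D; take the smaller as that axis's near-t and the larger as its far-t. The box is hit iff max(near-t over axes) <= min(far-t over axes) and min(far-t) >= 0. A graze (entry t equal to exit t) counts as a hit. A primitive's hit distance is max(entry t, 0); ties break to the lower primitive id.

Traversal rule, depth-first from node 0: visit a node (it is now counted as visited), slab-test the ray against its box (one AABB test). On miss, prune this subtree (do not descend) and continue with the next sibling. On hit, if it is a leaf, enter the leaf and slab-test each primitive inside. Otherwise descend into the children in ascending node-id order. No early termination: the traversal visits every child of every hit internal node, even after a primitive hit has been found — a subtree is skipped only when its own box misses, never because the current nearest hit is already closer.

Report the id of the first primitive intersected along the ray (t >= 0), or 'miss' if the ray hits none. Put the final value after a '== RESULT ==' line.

Traverse from the root:
N0 x:[-4/3,29/3] y:[-11,23] z:[-11,15/2] -> hit [-4/3,15/2], descend [7, 8]
  N7 x:[-2/3,29/3] y:[-4,23] z:[-11,-9/2] -> miss, prune
  N8 x:[-4/3,20/3] y:[-11,18] z:[-7/2,15/2] -> hit [-4/3,20/3], descend [2, 6]
    N2 x:[-1,20/3] y:[-2,18] z:[-7/2,15/2] -> hit [-1,20/3], descend [3, 5]
      N3 x:[13/3,20/3] y:[-2,15] z:[9/2,15/2] -> hit [9/2,20/3] leaf, test {P9(miss), P12(miss)}
      N5 x:[-1,10/3] y:[2,18] z:[-7/2,3/2] -> miss, prune
    N6 x:[-4/3,5] y:[-11,-3] z:[-5/2,1] -> miss, prune

Summary -> nodes [0, 7, 8, 2, 3, 5, 6]; box-tests=7; leaf-entries=1; first=miss

== RESULT ==
miss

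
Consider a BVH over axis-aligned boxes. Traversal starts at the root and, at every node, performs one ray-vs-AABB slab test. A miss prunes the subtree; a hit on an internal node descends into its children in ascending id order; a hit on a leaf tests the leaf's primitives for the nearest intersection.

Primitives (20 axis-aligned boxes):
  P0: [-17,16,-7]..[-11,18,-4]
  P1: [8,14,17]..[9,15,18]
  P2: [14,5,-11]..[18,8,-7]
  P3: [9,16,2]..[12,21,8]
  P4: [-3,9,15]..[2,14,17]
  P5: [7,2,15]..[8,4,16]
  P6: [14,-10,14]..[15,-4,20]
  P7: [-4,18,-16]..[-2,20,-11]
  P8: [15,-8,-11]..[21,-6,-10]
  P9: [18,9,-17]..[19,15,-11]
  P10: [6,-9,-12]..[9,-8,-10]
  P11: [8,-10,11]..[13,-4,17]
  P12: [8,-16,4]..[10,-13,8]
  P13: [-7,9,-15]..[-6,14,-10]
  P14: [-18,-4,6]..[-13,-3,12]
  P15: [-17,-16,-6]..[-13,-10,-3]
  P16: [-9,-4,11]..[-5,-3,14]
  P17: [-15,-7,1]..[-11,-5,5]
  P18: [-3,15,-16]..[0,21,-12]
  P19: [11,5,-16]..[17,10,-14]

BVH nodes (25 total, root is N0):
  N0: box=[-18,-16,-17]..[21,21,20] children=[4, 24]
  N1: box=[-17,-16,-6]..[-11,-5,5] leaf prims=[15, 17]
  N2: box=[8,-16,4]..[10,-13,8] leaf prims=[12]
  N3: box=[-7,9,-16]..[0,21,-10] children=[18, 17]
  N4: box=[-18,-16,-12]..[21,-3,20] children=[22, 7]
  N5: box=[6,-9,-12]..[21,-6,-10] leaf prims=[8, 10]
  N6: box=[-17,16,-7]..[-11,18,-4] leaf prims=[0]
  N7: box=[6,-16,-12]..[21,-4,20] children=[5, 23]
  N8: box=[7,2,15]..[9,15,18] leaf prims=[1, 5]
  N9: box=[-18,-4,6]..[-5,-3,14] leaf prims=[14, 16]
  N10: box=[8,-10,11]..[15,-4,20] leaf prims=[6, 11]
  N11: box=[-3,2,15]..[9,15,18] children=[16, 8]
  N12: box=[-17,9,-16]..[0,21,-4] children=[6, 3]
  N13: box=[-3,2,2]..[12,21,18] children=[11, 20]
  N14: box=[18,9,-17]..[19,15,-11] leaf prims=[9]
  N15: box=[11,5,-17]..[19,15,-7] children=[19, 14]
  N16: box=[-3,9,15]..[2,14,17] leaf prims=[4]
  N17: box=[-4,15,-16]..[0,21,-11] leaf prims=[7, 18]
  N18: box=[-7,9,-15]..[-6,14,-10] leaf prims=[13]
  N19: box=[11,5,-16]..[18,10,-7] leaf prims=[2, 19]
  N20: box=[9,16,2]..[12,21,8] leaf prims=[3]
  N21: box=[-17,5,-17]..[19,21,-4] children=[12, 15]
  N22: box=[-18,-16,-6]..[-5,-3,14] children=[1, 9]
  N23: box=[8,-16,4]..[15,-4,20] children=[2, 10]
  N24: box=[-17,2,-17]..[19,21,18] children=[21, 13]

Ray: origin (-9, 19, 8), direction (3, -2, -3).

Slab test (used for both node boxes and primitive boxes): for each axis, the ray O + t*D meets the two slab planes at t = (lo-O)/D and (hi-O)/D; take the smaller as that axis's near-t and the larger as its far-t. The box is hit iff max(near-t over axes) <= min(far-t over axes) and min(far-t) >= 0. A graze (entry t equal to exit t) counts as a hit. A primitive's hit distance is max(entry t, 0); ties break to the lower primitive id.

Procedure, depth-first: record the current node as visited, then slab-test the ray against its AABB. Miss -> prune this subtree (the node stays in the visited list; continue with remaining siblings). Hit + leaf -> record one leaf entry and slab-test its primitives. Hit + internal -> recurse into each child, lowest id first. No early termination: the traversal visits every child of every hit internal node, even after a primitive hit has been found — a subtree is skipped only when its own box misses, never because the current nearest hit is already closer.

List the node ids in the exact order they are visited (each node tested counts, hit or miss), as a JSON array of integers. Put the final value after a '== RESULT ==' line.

Trace the traversal:
N0 x:[-3,10] y:[-1,35/2] z:[-4,25/3] -> hit [-1,25/3], descend [4, 24]
  N4 x:[-3,10] y:[11,35/2] z:[-4,20/3] -> miss, prune
  N24 x:[-8/3,28/3] y:[-1,17/2] z:[-10/3,25/3] -> hit [-1,25/3], descend [13, 21]
    N13 x:[2,7] y:[-1,17/2] z:[-10/3,2] -> hit [2,2], descend [11, 20]
      N11 x:[2,6] y:[2,17/2] z:[-10/3,-7/3] -> miss, prune
      N20 x:[6,7] y:[-1,3/2] z:[0,2] -> miss, prune
    N21 x:[-8/3,28/3] y:[-1,7] z:[4,25/3] -> hit [4,7], descend [12, 15]
      N12 x:[-8/3,3] y:[-1,5] z:[4,8] -> miss, prune
      N15 x:[20/3,28/3] y:[2,7] z:[5,25/3] -> hit [20/3,7], descend [14, 19]
        N14 x:[9,28/3] y:[2,5] z:[19/3,25/3] -> miss, prune
        N19 x:[20/3,9] y:[9/2,7] z:[5,8] -> hit [20/3,7] leaf, test {P2(miss), P19(miss)}

Visited [0, 4, 24, 13, 11, 20, 21, 12, 15, 14, 19]. Tests: 11 box, 1 leaf. Nearest: miss.

== RESULT ==
[0, 4, 24, 13, 11, 20, 21, 12, 15, 14, 19]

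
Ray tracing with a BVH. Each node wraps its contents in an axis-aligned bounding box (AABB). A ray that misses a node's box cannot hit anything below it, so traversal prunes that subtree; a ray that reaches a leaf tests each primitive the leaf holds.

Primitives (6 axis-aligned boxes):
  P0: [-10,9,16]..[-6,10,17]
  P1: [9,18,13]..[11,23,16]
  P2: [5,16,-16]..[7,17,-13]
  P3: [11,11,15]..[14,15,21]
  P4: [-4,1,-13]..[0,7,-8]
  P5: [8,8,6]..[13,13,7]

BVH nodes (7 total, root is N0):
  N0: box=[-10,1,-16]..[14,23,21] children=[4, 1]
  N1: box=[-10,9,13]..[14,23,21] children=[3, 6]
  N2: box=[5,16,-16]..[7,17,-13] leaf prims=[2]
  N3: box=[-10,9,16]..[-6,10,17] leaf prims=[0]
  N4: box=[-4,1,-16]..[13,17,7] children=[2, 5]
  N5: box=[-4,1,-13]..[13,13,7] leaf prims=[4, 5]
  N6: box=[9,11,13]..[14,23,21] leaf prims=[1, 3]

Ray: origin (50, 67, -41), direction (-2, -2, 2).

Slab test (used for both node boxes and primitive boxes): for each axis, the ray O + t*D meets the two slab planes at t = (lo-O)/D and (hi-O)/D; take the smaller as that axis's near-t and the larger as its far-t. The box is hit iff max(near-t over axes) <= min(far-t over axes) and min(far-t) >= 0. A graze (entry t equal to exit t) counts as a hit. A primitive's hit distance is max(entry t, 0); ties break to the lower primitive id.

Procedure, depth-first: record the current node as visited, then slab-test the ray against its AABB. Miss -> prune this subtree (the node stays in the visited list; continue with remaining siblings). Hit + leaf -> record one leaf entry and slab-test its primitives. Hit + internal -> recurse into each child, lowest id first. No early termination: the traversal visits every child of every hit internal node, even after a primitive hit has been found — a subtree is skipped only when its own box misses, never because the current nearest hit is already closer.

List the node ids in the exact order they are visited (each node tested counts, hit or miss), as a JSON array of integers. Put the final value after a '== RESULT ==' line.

Trace the traversal:
N0 x:[18,30] y:[22,33] z:[25/2,31] -> hit [22,30], descend [1, 4]
  N1 x:[18,30] y:[22,29] z:[27,31] -> hit [27,29], descend [3, 6]
    N3 x:[28,30] y:[57/2,29] z:[57/2,29] -> hit [57/2,29] leaf, test {P0@t=57/2}
    N6 x:[18,41/2] y:[22,28] z:[27,31] -> miss, prune
  N4 x:[37/2,27] y:[25,33] z:[25/2,24] -> miss, prune

Summary -> nodes [0, 1, 3, 6, 4]; box-tests=5; leaf-entries=1; first=P0

== RESULT ==
[0, 1, 3, 6, 4]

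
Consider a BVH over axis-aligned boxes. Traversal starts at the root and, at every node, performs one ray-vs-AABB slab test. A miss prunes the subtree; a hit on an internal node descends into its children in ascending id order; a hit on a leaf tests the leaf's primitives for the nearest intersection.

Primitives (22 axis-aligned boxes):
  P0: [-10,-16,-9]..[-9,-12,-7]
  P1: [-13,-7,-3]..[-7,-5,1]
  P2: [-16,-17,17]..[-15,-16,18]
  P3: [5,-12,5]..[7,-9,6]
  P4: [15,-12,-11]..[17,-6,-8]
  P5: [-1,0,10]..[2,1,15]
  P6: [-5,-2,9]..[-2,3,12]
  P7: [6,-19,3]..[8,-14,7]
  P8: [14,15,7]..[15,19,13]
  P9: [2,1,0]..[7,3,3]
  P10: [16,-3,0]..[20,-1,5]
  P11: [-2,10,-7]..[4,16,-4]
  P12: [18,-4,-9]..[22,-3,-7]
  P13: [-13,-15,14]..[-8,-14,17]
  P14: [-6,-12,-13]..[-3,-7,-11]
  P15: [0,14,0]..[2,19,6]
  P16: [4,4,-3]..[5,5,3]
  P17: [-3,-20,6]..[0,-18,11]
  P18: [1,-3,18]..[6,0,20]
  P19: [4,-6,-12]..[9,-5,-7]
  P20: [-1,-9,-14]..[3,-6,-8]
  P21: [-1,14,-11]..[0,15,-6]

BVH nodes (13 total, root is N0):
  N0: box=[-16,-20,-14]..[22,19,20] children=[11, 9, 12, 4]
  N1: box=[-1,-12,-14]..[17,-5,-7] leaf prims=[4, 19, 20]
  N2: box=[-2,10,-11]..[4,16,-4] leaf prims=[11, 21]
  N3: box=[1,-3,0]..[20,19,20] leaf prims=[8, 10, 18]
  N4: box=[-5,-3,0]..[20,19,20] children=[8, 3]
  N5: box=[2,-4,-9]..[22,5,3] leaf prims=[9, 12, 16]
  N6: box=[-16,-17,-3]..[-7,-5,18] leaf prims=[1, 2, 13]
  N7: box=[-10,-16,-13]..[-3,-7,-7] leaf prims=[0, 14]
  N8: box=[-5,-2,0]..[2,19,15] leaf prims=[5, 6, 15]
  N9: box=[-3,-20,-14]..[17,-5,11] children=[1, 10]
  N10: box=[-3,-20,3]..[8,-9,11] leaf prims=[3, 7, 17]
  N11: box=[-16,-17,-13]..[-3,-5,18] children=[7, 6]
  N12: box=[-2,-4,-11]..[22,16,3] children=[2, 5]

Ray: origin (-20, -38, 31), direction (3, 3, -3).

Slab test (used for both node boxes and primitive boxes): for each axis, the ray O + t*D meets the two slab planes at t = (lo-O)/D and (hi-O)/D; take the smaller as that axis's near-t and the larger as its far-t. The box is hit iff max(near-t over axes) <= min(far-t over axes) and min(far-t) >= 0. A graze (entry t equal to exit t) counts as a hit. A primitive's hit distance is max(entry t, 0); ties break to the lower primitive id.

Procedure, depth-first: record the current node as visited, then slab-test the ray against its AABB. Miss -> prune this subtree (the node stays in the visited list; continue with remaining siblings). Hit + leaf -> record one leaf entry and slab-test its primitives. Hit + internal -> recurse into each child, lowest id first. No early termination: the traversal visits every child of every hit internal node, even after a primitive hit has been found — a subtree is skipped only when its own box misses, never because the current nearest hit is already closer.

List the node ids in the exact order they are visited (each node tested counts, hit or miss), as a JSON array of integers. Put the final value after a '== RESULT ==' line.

Walk:
N0 x:[4/3,14] y:[6,19] z:[11/3,15] -> hit [6,14], descend [4, 9, 11, 12]
  N4 x:[5,40/3] y:[35/3,19] z:[11/3,31/3] -> miss, prune
  N9 x:[17/3,37/3] y:[6,11] z:[20/3,15] -> hit [20/3,11], descend [1, 10]
    N1 x:[19/3,37/3] y:[26/3,11] z:[38/3,15] -> miss, prune
    N10 x:[17/3,28/3] y:[6,29/3] z:[20/3,28/3] -> hit [20/3,28/3] leaf, test {P3@t=26/3, P7(miss), P17@t=20/3}
  N11 x:[4/3,17/3] y:[7,11] z:[13/3,44/3] -> miss, prune
  N12 x:[6,14] y:[34/3,18] z:[28/3,14] -> hit [34/3,14], descend [2, 5]
    N2 x:[6,8] y:[16,18] z:[35/3,14] -> miss, prune
    N5 x:[22/3,14] y:[34/3,43/3] z:[28/3,40/3] -> hit [34/3,40/3] leaf, test {P9(miss), P12(miss), P16(miss)}

Visited [0, 4, 9, 1, 10, 11, 12, 2, 5]. Tests: 9 box, 2 leaf. Nearest: P17.

== RESULT ==
[0, 4, 9, 1, 10, 11, 12, 2, 5]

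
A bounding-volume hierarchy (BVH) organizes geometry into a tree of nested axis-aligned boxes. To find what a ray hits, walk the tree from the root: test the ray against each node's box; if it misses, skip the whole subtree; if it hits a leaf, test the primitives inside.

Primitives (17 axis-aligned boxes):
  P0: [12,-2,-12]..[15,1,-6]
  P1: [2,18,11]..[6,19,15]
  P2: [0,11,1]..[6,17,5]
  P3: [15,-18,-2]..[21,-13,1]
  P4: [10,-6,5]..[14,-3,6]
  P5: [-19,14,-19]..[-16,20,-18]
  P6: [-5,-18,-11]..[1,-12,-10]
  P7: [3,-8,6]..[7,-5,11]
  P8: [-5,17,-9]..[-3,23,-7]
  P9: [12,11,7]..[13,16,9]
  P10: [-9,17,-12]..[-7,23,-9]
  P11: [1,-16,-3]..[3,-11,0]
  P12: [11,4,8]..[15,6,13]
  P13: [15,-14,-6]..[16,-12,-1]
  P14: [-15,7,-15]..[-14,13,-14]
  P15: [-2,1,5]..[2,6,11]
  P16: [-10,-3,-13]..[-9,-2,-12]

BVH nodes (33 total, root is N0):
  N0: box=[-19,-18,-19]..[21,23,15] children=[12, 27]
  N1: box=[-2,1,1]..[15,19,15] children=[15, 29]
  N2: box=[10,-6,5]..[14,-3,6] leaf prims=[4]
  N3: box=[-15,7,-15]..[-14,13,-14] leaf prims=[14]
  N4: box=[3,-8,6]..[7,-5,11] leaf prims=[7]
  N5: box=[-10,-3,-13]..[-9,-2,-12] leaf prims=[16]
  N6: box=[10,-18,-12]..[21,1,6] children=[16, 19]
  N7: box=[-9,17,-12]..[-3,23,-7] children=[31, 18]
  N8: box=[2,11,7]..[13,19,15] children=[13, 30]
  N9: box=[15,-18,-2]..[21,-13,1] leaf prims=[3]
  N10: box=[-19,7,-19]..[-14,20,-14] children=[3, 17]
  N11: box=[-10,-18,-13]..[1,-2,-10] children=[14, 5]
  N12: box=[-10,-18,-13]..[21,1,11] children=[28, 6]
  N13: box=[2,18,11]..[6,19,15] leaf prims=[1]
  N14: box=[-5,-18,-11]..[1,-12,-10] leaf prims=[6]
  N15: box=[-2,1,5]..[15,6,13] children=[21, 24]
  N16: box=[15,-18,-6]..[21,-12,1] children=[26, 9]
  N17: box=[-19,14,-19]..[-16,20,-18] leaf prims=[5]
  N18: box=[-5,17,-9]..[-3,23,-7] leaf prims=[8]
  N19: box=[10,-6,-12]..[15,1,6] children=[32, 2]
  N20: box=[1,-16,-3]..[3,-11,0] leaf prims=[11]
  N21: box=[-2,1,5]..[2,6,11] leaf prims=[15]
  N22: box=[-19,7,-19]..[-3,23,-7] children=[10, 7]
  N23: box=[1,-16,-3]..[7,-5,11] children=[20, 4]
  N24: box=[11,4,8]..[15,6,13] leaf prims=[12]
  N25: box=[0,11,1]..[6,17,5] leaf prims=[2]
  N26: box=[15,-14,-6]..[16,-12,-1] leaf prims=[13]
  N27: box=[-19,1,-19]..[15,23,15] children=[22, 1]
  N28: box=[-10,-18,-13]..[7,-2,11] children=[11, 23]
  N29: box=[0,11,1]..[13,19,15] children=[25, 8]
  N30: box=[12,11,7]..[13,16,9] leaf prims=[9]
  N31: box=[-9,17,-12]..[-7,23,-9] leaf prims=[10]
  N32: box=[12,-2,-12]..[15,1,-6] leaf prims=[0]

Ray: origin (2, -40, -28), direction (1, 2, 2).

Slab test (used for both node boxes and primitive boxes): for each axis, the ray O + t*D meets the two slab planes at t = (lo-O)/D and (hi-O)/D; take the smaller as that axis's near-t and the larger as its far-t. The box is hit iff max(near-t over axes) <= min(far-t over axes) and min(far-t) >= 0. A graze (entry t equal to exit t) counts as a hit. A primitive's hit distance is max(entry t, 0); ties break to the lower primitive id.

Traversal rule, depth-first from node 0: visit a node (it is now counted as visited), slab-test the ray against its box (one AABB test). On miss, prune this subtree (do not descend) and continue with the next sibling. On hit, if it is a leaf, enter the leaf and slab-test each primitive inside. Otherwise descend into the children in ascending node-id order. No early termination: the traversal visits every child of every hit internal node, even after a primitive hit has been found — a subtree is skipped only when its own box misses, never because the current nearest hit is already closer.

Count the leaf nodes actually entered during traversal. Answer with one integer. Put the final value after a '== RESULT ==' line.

Traverse from the root:
N0 x:[-21,19] y:[11,63/2] z:[9/2,43/2] -> hit [11,19], descend [12, 27]
  N12 x:[-12,19] y:[11,41/2] z:[15/2,39/2] -> hit [11,19], descend [6, 28]
    N6 x:[8,19] y:[11,41/2] z:[8,17] -> hit [11,17], descend [16, 19]
      N16 x:[13,19] y:[11,14] z:[11,29/2] -> hit [13,14], descend [9, 26]
        N9 x:[13,19] y:[11,27/2] z:[13,29/2] -> hit [13,27/2] leaf, test {P3@t=13}
        N26 x:[13,14] y:[13,14] z:[11,27/2] -> hit [13,27/2] leaf, test {P13@t=13}
      N19 x:[8,13] y:[17,41/2] z:[8,17] -> miss, prune
    N28 x:[-12,5] y:[11,19] z:[15/2,39/2] -> miss, prune
  N27 x:[-21,13] y:[41/2,63/2] z:[9/2,43/2] -> miss, prune

9 AABB tests over nodes [0, 12, 6, 16, 9, 26, 19, 28, 27]; 2 leaves entered; closest P3.

== RESULT ==
2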